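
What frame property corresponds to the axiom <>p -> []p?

Partial functionality

Suppose ◇p→□p is valid. Take Rxy, Rxz and set V(p)={y}. Then ◇p at x, so □p at x, so p at z, i.e. z=y.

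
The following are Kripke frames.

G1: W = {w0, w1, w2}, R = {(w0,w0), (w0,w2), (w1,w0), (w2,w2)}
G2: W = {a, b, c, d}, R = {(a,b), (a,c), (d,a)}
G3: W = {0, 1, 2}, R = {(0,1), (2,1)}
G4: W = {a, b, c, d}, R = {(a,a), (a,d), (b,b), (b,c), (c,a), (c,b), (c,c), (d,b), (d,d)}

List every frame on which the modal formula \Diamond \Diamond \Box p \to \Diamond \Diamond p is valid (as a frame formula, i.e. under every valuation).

The schema corresponds to a generalized confluence (Geach) condition: \forall x \forall y (x R^2 y \to \exists w (yRw \wedge x R^2 w)).
G1: ✓.
G2: fails — dR²b but no w with bRw and dR²w.
G3: ✓.
G4: ✓.

G1, G3, G4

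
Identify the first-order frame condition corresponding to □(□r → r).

This schema is the T□ axiom.
It corresponds to shift-reflexivity: ∀x ∀y (Rxy → Ryy).

shift-reflexivity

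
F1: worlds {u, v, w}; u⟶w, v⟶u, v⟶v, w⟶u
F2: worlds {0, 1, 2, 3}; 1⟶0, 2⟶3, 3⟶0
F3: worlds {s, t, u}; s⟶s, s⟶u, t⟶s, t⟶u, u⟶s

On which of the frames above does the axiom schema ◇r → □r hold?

F2

This is the axiom for partial functionality; its first-order frame correspondent is ∀x ∀y ∀z (Rxy ∧ Rxz → y = z).
F1: fails — v sees both u and v.
F2: satisfies the condition.
F3: fails — s sees both s and u.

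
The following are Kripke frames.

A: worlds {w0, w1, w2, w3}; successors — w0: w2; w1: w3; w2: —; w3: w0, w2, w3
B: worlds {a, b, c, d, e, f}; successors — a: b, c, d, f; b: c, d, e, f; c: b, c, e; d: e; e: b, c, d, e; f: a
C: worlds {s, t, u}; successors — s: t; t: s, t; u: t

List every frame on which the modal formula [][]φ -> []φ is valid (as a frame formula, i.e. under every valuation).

This is the axiom for density; its first-order frame correspondent is forall x forall y (Rxy -> exists z (Rxz & Rzy)).
A: fails — Rw0w2 but no z with Rw0z and Rzw2.
B: fails — Rbf but no z with Rbz and Rzf.
C: satisfies the condition.

C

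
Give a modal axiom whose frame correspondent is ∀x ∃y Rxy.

□q → ◇q

This is seriality; the standard corresponding axiom is D: □q → ◇q.
Suppose □q→◇q is valid. At any x set V(q)=W. Then □q at x, so ◇q at x, so x has a successor.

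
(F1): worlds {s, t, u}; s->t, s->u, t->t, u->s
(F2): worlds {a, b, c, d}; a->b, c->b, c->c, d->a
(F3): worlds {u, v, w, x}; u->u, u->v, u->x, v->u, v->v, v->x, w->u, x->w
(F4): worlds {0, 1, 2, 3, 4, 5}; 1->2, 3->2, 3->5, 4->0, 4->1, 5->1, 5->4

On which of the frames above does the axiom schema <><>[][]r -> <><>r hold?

(F1), (F3)

Frame correspondent (Sahlqvist): forall x forall y (x R^2 y -> exists w (y R^2 w & x R^2 w)) — i.e. a generalized confluence (Geach) condition.
(F1): holds.
(F2): fails — cR²b but no w with bR²w and cR²w.
(F3): holds.
(F4): fails — 3R²1 but no w with 1R²w and 3R²w.
Valid on: (F1), (F3).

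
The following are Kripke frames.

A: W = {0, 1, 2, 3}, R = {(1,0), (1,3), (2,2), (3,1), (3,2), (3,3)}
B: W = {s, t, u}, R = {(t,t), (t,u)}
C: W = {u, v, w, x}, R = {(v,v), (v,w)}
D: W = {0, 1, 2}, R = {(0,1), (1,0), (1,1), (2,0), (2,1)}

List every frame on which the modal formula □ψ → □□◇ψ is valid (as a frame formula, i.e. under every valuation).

The schema corresponds to a generalized confluence (Geach) condition: ∀x ∀z (xR²z → ∃w (xRw ∧ zRw)).
A: fails — 1R²2 but no w with 1Rw and 2Rw.
B: fails — tR²u but no w with tRw and uRw.
C: fails — vR²w but no t with vRt and wRt.
D: ✓.
Valid on: D.

D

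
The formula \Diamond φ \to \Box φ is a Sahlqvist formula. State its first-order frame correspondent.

This schema is the CD axiom.
Its frame correspondent is partial functionality — \forall x \forall y \forall z (Rxy \wedge Rxz \to y = z).

partial functionality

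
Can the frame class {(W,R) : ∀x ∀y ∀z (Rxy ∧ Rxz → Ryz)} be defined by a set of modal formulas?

The condition is the Euclidean property. A defining modal formula is ◇p → □◇p.

Definable; ◇p → □◇p defines it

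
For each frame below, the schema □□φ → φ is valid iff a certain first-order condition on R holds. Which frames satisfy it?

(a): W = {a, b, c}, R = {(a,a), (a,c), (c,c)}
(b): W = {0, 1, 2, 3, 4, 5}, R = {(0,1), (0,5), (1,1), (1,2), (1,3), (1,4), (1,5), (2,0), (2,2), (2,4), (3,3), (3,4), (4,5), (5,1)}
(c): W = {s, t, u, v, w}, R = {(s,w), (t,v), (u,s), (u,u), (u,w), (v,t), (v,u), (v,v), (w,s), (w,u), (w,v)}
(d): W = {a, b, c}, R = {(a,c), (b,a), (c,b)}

Frame correspondent (Sahlqvist): ∀x ∃w (xR²w ∧ x = w) — i.e. a generalized confluence (Geach) condition.
(a): fails — at b but no w with bR²w and b=w.
(b): fails — at 0 but no w with 0R²w and 0=w.
(c): satisfies the condition.
(d): fails — at a but no w with aR²w and a=w.
Valid on: (c).

(c)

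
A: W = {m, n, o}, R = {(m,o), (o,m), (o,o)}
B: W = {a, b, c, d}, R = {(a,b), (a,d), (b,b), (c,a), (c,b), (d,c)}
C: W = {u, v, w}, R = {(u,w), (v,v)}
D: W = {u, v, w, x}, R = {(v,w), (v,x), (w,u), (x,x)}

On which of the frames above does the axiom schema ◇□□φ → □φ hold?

The schema corresponds to a generalized confluence (Geach) condition: ∀x ∀y ∀z ((xRy ∧ xRz) → ∃w (yR²w ∧ z = w)).
A: condition met.
B: fails — aRb, aRd but no w with bR²w and d=w.
C: fails — uRw, uRw but no t with wR²t and w=t.
D: fails — vRw, vRw but no t with wR²t and w=t.

A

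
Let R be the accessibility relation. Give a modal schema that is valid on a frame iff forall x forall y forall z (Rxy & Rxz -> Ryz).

A defining formula is ◇s → □◇s (the 5 axiom).
Suppose ◇s→□◇s is valid. Take Rxy, Rxz and set V(s)={y}. Then ◇s at x, so □◇s at x, so ◇s at z, so some w with Rzw has s; w=y, i.e. Rzy. By symmetry of the argument, Ryz.

◇s → □◇s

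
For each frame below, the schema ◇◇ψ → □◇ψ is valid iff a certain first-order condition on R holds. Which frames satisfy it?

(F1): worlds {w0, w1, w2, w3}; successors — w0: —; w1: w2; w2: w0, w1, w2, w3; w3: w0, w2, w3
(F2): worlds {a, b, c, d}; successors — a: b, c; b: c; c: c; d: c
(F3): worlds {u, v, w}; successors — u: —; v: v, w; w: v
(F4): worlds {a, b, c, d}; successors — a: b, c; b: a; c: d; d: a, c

(F2)

This is the axiom for a generalized confluence (Geach) condition; its first-order frame correspondent is ∀x ∀y ∀z ((xR²y ∧ xRz) → ∃w (y = w ∧ zRw)).
(F1): fails — w2R²w0, w2Rw0 but no w with w0=w and w0Rw.
(F2): condition met.
(F3): fails — vR²w, vRw but no t with w=t and wRt.
(F4): fails — aR²a, aRc but no w with a=w and cRw.
Valid on: (F2).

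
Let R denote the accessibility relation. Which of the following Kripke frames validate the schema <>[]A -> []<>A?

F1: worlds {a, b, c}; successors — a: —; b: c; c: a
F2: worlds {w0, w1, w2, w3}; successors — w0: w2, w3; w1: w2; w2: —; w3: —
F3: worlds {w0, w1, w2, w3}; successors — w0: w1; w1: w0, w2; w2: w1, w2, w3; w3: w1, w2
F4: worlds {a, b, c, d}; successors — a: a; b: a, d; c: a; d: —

Frame correspondent (Sahlqvist): forall x forall y forall z (Rxy & Rxz -> exists w (Ryw & Rzw)) — i.e. convergence.
F1: fails — Rca and Rca but a and a have no common successor.
F2: fails — Rw0w2 and Rw0w2 but w2 and w2 have no common successor.
F3: condition met.
F4: fails — Rba and Rbd but a and d have no common successor.
Valid on: F3.

F3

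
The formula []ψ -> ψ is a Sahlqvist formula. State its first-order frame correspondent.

reflexivity: forall x Rxx

Suppose □ψ→ψ is valid. At any x set V(ψ)={w : Rxw}. Then □ψ holds at x, so ψ holds at x, i.e. Rxx.
The converse is a direct semantic check.
Frame condition: forall x Rxx.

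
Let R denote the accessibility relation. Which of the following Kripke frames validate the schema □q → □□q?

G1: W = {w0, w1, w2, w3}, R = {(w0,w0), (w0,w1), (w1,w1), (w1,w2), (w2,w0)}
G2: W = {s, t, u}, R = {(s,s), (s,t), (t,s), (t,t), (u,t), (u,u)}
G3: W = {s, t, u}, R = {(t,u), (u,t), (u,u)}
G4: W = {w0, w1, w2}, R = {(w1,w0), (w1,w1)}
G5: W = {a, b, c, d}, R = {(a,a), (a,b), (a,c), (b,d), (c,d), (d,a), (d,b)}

G4

This is the axiom for transitivity; its first-order frame correspondent is ∀x ∀y ∀z (Rxy ∧ Ryz → Rxz).
G1: fails — Rw1w2 and Rw2w0 but not Rw1w0.
G2: fails — Rut and Rts but not Rus.
G3: fails — Rtu and Rut but not Rtt.
G4: holds.
G5: fails — Rcd and Rdb but not Rcb.
Valid on: G4.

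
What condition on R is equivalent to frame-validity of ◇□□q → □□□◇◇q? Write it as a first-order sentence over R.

∀x ∀y ∀z ((xRy ∧ xR³z) → ∃w (yR²w ∧ zR²w))

This is a Sahlqvist (Geach-type) schema ◇^1□^2q → □^3◇^2q.
Minimal-valuation argument: fix x; take any y with xR^1y and any z with xR^3z. Set V(q) to the set of worlds R-reachable from y in exactly 2 steps. Then □^2q holds at y, so the antecedent holds at x; validity forces ◇^2q at z, giving a w with zR^2w and yR^2w.
First-order correspondent: ∀x ∀y ∀z ((xRy ∧ xR³z) → ∃w (yR²w ∧ zR²w)).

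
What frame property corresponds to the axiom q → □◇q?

Suppose q→□◇q is valid. Take Rxy and set V(q)={x}. Then q at x, so □◇q at x, so ◇q at y, so some z with Ryz has q; z=x, i.e. Ryx.
Conversely, any frame satisfying ∀x ∀y (Rxy → Ryx) validates the schema.
Frame condition: ∀x ∀y (Rxy → Ryx).

Symmetry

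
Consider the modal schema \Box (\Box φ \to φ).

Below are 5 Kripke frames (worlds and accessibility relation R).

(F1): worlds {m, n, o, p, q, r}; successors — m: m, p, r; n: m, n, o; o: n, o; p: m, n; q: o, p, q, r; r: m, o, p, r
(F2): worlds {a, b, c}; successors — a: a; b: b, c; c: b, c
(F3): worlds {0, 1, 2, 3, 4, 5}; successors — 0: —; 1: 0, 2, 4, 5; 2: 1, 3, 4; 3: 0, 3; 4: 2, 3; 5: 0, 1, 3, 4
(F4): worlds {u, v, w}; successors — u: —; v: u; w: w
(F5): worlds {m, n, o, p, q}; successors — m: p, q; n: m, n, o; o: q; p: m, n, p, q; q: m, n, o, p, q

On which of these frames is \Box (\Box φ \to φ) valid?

(F2)

Frame correspondent (Sahlqvist): \forall x \forall y (Rxy \to Ryy) — i.e. shift-reflexivity.
(F1): fails — Rrp but not Rpp.
(F2): satisfies the condition.
(F3): fails — R10 but not R00.
(F4): fails — Rvu but not Ruu.
(F5): fails — Rpm but not Rmm.
Valid on: (F2).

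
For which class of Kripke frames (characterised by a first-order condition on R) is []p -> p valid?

Suppose □p→p is valid. At any x set V(p)={w : Rxw}. Then □p holds at x, so p holds at x, i.e. Rxx.
The converse is a direct semantic check.
Frame condition: forall x Rxx.

reflexivity: forall x Rxx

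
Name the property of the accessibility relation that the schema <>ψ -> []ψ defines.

This schema is the CD axiom.
It corresponds to partial functionality: forall x forall y forall z (Rxy & Rxz -> y = z).

partial functionality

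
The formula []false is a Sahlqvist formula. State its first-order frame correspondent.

emptiness of R: forall x forall y ~Rxy

This schema is the Ver axiom.
It corresponds to emptiness of R: forall x forall y ~Rxy.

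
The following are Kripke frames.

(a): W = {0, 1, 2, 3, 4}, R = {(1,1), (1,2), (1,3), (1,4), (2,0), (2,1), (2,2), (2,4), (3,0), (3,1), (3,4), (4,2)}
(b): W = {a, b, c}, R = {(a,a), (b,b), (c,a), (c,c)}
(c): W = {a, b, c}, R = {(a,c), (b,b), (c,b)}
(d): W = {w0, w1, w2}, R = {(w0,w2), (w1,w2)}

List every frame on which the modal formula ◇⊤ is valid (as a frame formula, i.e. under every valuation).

The schema corresponds to seriality: ∀x ∃y Rxy.
(a): fails — world 0 has no successor.
(b): satisfies the condition.
(c): satisfies the condition.
(d): fails — world w2 has no successor.
Valid on: (b), (c).

(b), (c)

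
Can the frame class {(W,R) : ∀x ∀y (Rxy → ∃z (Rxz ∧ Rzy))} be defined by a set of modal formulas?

Yes: it is density, defined by the C4 schema □□q → □q.
Suppose □□q→□q is valid. Take Rxy and set V(q)={w : xR²w}. Then □□q at x, so □q at x, so q at y, i.e. ∃z(Rxz∧Rzy).

Yes, by □□q → □q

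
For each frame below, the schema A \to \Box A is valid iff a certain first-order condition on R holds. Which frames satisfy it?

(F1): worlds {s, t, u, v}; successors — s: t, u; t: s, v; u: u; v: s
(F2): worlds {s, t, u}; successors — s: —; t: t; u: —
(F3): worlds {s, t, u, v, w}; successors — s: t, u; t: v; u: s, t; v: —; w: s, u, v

(F2)

The schema corresponds to a generalized confluence (Geach) condition: \forall x \forall z (xRz \to \exists w (x = w \wedge z = w)).
(F1): fails — sRt but s ≠ t.
(F2): condition met.
(F3): fails — sRt but s ≠ t.
Valid on: (F2).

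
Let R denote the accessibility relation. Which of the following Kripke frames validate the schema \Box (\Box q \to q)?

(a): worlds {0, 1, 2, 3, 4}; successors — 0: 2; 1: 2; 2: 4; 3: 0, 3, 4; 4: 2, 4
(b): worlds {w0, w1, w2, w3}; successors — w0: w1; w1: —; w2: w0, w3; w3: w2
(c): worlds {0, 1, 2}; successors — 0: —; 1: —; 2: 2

The schema corresponds to shift-reflexivity: \forall x \forall y (Rxy \to Ryy).
(a): fails — R02 but not R22.
(b): fails — Rw0w1 but not Rw1w1.
(c): holds.

(c)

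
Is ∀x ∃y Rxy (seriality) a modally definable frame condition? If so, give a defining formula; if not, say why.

Yes, by □r → ◇r

Yes: it is seriality, defined by the D schema □r → ◇r.
Suppose □r→◇r is valid. At any x set V(r)=W. Then □r at x, so ◇r at x, so x has a successor.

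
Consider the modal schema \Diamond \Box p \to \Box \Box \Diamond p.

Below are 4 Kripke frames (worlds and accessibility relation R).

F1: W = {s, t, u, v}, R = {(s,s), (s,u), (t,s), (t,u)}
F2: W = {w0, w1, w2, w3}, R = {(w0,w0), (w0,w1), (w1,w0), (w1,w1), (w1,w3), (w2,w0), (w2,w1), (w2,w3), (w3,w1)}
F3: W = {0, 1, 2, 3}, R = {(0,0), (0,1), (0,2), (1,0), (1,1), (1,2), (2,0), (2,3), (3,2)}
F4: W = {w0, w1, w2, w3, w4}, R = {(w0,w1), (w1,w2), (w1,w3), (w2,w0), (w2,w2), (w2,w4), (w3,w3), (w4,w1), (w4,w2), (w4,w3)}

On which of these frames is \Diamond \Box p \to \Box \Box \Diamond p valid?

Frame correspondent (Sahlqvist): \forall x \forall y \forall z ((xRy \wedge x R^2 z) \to \exists w (yRw \wedge zRw)) — i.e. a generalized confluence (Geach) condition.
F1: fails — sRs, sR²u but no w with sRw and uRw.
F2: condition met.
F3: fails — 0R2, 0R²3 but no w with 2Rw and 3Rw.
F4: fails — w1Rw2, w1R²w0 but no w with w2Rw and w0Rw.
Valid on: F2.

F2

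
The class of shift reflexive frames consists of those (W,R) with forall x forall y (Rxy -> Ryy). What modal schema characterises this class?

This is shift-reflexivity; the standard corresponding axiom is T□: □(□r → r).
Suppose □(□r→r) is valid. Take Rxy and set V(r)={w : Ryw}. Then at y, □r holds; since □(□r→r) at x, □r→r at y, so r at y, i.e. Ryy.

□(□r → r)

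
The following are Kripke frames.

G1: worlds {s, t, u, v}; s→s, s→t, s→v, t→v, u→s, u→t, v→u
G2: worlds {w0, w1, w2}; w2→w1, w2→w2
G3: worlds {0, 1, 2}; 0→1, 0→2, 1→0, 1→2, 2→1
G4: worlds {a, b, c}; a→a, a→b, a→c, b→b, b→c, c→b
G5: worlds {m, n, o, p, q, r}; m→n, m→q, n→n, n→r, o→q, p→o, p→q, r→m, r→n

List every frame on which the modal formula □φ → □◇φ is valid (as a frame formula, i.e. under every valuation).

The schema corresponds to a generalized confluence (Geach) condition: ∀x ∀z (xRz → ∃w (xRw ∧ zRw)).
G1: fails — sRv but no w with sRw and vRw.
G2: fails — w2Rw1 but no w with w2Rw and w1Rw.
G3: fails — 1R2 but no w with 1Rw and 2Rw.
G4: condition met.
G5: fails — mRq but no w with mRw and qRw.

G4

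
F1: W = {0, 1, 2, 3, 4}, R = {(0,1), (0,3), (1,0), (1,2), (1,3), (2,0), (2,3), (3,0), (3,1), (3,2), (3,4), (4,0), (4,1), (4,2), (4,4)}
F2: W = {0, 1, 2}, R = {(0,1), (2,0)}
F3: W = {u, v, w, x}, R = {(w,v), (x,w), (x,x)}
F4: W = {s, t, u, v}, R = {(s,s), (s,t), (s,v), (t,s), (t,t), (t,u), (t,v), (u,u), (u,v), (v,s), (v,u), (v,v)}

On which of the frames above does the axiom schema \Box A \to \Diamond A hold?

F1, F4

This is the axiom for seriality; its first-order frame correspondent is \forall x \exists y Rxy.
F1: holds.
F2: fails — world 1 has no successor.
F3: fails — world u has no successor.
F4: holds.
Valid on: F1, F4.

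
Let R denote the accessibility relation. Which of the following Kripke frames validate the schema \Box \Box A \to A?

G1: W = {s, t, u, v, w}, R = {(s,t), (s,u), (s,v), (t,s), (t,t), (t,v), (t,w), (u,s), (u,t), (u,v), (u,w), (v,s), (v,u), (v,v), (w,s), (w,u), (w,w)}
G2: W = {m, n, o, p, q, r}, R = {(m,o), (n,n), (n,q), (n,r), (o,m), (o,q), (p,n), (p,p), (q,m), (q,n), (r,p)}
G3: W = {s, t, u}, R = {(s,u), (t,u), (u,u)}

G1

Frame correspondent (Sahlqvist): \forall x \exists w (x R^2 w \wedge x = w) — i.e. a generalized confluence (Geach) condition.
G1: holds.
G2: fails — at r but no w with rR²w and r=w.
G3: fails — at s but no w with sR²w and s=w.
Valid on: G1.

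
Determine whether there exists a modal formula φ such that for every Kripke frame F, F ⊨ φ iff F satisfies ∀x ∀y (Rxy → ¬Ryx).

Any modally definable frame class is closed under surjective bounded morphisms.
The 4-cycle (worlds a,b,c,d with a→b→c→d→a) is asymmetric. Mapping every world to a single reflexive point • is a surjective bounded morphism, and the reflexive point is not asymmetric (R•• but asymmetry requires ¬R••).
So the class is not modally definable.

No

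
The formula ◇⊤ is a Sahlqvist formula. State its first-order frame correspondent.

Seriality

◇⊤ holds at w iff w has a successor, so frame-validity of ◇⊤ is exactly seriality. Equivalently via □r → ◇r:
Suppose □r→◇r is valid. At any x set V(r)=W. Then □r at x, so ◇r at x, so x has a successor.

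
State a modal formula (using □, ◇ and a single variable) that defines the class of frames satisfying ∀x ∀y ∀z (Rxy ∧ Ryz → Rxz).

□ψ → □□ψ

This is transitivity; the standard corresponding axiom is 4: □ψ → □□ψ.
Suppose □ψ→□□ψ is valid. Take Rxy, Ryz and set V(ψ)={w : Rxw}. Then □ψ at x, so □□ψ at x, so □ψ at y, so ψ at z, i.e. Rxz.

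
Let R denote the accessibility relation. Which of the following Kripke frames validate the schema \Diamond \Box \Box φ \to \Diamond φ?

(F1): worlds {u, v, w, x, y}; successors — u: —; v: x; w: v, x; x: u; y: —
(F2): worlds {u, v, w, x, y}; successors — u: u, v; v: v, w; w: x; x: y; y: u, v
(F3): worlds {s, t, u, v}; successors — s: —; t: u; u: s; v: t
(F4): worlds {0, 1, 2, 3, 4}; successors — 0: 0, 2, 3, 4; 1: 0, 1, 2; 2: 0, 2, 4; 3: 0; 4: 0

(F4)

This is the axiom for a generalized confluence (Geach) condition; its first-order frame correspondent is \forall x \forall y (xRy \to \exists w (y R^2 w \wedge xRw)).
(F1): fails — vRx but no t with xR²t and vRt.
(F2): fails — vRw but no t with wR²t and vRt.
(F3): fails — tRu but no w with uR²w and tRw.
(F4): ✓.
Valid on: (F4).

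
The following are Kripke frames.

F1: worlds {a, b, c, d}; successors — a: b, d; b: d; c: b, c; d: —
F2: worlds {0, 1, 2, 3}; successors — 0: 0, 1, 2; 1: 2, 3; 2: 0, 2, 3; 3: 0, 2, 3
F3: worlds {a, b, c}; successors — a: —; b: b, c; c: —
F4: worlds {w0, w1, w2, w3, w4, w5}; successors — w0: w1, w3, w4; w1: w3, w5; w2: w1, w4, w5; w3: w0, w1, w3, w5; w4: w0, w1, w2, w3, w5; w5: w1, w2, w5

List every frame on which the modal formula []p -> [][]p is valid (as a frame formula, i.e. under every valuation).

F3

This is the axiom for transitivity; its first-order frame correspondent is forall x forall y forall z (Rxy & Ryz -> Rxz).
F1: fails — Rcb and Rbd but not Rcd.
F2: fails — R02 and R23 but not R03.
F3: holds.
F4: fails — Rw1w3 and Rw3w1 but not Rw1w1.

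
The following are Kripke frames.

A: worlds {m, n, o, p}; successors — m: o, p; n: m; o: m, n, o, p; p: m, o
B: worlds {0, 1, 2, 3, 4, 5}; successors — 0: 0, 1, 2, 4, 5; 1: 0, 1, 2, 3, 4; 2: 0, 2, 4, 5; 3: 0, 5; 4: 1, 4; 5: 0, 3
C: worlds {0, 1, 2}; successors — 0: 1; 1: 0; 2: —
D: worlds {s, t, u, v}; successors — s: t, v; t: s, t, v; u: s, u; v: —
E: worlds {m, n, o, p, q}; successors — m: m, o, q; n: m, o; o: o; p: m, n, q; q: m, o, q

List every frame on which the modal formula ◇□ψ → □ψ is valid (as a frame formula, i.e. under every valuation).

Frame correspondent (Sahlqvist): ∀x ∀y ∀z (Rxy ∧ Rxz → Ryz) — i.e. the Euclidean property.
A: fails — Rmp and Rmp but not Rpp.
B: fails — R01 and R05 but not R15.
C: fails — R01 and R01 but not R11.
D: fails — Rsv and Rsv but not Rvv.
E: fails — Rmo and Rmq but not Roq.

none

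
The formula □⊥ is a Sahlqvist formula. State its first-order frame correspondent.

emptiness of R

This is the Ver axiom.
It corresponds to emptiness of R: ∀x ∀y ¬Rxy.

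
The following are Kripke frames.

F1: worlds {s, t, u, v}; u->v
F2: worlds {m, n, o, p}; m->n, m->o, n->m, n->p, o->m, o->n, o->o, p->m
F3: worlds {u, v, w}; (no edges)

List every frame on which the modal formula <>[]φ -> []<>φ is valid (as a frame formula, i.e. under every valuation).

This is the axiom for convergence; its first-order frame correspondent is forall x forall y forall z (Rxy & Rxz -> exists w (Ryw & Rzw)).
F1: fails — Ruv and Ruv but v and v have no common successor.
F2: fails — Rnm and Rnp but m and p have no common successor.
F3: ✓.

F3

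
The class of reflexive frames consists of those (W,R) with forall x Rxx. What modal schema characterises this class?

This is reflexivity; the standard corresponding axiom is T: □p → p.

□p → p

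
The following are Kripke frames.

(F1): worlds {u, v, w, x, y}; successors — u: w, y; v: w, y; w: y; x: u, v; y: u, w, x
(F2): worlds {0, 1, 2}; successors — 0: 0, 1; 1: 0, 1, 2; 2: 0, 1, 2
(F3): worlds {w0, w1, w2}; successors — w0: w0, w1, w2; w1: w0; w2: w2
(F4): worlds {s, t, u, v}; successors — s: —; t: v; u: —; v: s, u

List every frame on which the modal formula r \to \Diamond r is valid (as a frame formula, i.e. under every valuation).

Frame correspondent (Sahlqvist): \forall x Rxx — i.e. reflexivity.
(F1): fails — world u does not see itself.
(F2): holds.
(F3): fails — world w1 does not see itself.
(F4): fails — world s does not see itself.

(F2)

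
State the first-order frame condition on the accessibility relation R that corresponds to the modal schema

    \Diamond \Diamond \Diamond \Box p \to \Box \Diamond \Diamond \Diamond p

\forall x \forall y \forall z ((x R^3 y \wedge xRz) \to \exists w (yRw \wedge z R^3 w))

This is a Sahlqvist (Geach-type) schema ◇^3□^1p → □^1◇^3p.
First-order correspondent: \forall x \forall y \forall z ((x R^3 y \wedge xRz) \to \exists w (yRw \wedge z R^3 w)).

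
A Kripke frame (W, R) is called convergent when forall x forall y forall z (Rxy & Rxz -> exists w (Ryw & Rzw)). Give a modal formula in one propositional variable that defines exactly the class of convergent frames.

◇□r → □◇r

A defining formula is ◇□r → □◇r (the .2 axiom).
Suppose ◇□r→□◇r is valid. Take Rxy, Rxz and set V(r)={w : Ryw}. Then □r at y so ◇□r at x, so □◇r at x, so ◇r at z, giving w with Rzw and Ryw.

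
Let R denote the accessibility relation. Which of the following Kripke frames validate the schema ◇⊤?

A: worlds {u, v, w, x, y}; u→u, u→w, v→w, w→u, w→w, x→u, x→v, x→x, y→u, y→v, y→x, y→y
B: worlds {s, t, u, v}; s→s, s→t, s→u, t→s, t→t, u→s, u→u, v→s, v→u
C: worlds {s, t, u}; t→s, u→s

A, B

Frame correspondent (Sahlqvist): ∀x ∃y Rxy — i.e. seriality.
A: holds.
B: holds.
C: fails — world s has no successor.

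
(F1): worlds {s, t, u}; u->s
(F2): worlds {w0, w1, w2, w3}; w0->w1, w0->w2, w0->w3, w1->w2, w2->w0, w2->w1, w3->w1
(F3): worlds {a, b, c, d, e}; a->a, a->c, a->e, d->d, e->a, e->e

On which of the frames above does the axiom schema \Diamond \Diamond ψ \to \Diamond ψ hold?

(F1)

Frame correspondent (Sahlqvist): \forall x \forall y \forall z (Rxy \wedge Ryz \to Rxz) — i.e. transitivity.
(F1): satisfies the condition.
(F2): fails — Rw1w2 and Rw2w1 but not Rw1w1.
(F3): fails — Rea and Rac but not Rec.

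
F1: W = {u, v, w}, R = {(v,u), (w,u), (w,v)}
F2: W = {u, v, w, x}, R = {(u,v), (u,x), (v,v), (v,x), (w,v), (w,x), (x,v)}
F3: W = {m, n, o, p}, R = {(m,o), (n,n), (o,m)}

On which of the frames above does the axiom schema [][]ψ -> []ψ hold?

F2

Frame correspondent (Sahlqvist): forall x forall y (Rxy -> exists z (Rxz & Rzy)) — i.e. density.
F1: fails — Rvu but no z with Rvz and Rzu.
F2: satisfies the condition.
F3: fails — Rom but no z with Roz and Rzm.
Valid on: F2.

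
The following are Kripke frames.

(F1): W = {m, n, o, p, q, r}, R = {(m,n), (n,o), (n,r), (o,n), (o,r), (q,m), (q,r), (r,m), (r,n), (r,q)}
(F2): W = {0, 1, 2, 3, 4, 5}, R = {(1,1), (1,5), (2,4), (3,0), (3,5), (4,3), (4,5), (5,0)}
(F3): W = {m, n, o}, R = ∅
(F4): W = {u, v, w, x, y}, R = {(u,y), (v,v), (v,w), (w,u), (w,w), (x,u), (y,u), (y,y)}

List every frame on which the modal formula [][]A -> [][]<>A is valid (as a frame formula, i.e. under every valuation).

This is the axiom for a generalized confluence (Geach) condition; its first-order frame correspondent is forall x forall z (x R^2 z -> exists w (x R^2 w & zRw)).
(F1): fails — mR²r but no w with mR²w and rRw.
(F2): fails — 1R²0 but no w with 1R²w and 0Rw.
(F3): ✓.
(F4): fails — vR²u but no t with vR²t and uRt.
Valid on: (F3).

(F3)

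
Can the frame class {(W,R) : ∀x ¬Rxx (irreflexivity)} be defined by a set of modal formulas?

Not modally definable

Any modally definable frame class is closed under surjective bounded morphisms.
The 5-cycle (worlds a,b,c,d,e with a→b→c→d→e→a) is irreflexive, and the map sending every world to a single reflexive point • is a surjective bounded morphism (forth: every edge maps to (•,•); back: every world has a successor). So any modal formula valid on the 5-cycle is also valid on the reflexive point, which is not irreflexive.
So the class is not modally definable.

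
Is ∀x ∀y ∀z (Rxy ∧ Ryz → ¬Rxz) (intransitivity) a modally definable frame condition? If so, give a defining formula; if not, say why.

Not definable by any modal formula

Any modally definable frame class is closed under surjective bounded morphisms.
The 3-cycle (worlds a,b,c with a→b→c→a) is intransitive. Mapping every world to a single reflexive point • is a surjective bounded morphism; the reflexive point is not intransitive (R••∧R•• but R••).
So no modal formula (or set of formulas) defines exactly the intransitive frames.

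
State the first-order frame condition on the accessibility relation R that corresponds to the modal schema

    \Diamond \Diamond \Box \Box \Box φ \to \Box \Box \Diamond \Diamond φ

This is a Sahlqvist (Geach-type) schema ◇^2□^3φ → □^2◇^2φ.
First-order correspondent: \forall x \forall y \forall z ((x R^2 y \wedge x R^2 z) \to \exists w (y R^3 w \wedge z R^2 w)).

\forall x \forall y \forall z ((x R^2 y \wedge x R^2 z) \to \exists w (y R^3 w \wedge z R^2 w))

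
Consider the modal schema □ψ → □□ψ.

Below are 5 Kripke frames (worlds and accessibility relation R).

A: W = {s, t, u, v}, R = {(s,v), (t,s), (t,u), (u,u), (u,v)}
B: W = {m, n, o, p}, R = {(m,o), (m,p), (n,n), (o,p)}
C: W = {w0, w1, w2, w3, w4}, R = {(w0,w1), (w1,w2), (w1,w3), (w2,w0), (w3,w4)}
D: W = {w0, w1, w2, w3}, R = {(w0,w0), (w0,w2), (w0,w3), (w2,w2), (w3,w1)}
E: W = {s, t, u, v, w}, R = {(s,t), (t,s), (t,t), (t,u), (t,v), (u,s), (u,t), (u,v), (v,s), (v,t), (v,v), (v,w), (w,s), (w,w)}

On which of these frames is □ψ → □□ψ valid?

B

This is the axiom for transitivity; its first-order frame correspondent is ∀x ∀y ∀z (Rxy ∧ Ryz → Rxz).
A: fails — Rts and Rsv but not Rtv.
B: condition met.
C: fails — Rw1w2 and Rw2w0 but not Rw1w0.
D: fails — Rw0w3 and Rw3w1 but not Rw0w1.
E: fails — Ruv and Rvw but not Ruw.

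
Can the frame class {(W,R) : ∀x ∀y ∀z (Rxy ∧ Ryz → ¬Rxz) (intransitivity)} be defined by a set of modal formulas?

Any modally definable frame class is closed under surjective bounded morphisms.
The 5-cycle (worlds a,b,c,d,e with a→b→c→d→e→a) is intransitive. Mapping every world to a single reflexive point • is a surjective bounded morphism; the reflexive point is not intransitive (R••∧R•• but R••).
So no modal formula (or set of formulas) defines exactly the intransitive frames.

Not definable by any modal formula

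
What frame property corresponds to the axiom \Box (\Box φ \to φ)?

Suppose □(□φ→φ) is valid. Take Rxy and set V(φ)={w : Ryw}. Then at y, □φ holds; since □(□φ→φ) at x, □φ→φ at y, so φ at y, i.e. Ryy.

Shift-reflexivity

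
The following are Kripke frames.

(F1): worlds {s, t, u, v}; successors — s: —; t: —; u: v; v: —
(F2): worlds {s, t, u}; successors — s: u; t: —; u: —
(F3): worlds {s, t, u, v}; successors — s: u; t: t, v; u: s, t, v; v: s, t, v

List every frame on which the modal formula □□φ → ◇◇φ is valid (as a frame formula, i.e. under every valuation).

(F3)

Frame correspondent (Sahlqvist): ∀x ∃w (xR²w ∧ xR²w) — i.e. a generalized confluence (Geach) condition.
(F1): fails — at s but no w with sR²w and sR²w.
(F2): fails — at s but no w with sR²w and sR²w.
(F3): condition met.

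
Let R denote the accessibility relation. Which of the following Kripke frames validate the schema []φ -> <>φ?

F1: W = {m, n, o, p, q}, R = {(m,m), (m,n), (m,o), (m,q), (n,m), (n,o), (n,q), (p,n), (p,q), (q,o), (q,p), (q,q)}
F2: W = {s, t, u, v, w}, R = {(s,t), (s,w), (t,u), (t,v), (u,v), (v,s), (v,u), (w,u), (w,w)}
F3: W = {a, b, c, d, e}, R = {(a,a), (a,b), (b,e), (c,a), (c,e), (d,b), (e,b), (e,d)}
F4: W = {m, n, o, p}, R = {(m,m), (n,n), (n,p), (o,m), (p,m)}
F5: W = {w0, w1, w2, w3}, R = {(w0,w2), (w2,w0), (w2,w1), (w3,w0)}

This is the axiom for seriality; its first-order frame correspondent is forall x exists y Rxy.
F1: fails — world o has no successor.
F2: holds.
F3: holds.
F4: holds.
F5: fails — world w1 has no successor.

F2, F3, F4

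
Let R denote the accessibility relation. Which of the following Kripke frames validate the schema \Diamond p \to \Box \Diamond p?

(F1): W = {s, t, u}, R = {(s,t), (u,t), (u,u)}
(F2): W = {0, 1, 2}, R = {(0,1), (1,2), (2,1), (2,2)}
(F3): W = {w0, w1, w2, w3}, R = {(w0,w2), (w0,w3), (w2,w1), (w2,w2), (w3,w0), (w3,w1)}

This is the axiom for the Euclidean property; its first-order frame correspondent is \forall x \forall y \forall z (Rxy \wedge Rxz \to Ryz).
(F1): fails — Rst and Rst but not Rtt.
(F2): fails — R01 and R01 but not R11.
(F3): fails — Rw0w2 and Rw0w3 but not Rw2w3.

none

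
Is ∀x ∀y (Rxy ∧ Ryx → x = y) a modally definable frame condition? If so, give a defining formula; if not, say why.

No — not modally definable

Any modally definable frame class is closed under surjective bounded morphisms.
The 6-cycle (worlds 0,1,2,3,4,5 with 0→1→2→3→4→5→0) is antisymmetric. Sending even-indexed worlds to s and odd-indexed worlds to t is a surjective bounded morphism onto the two-world frame with s↔t, which is not antisymmetric.
So the class is not modally definable.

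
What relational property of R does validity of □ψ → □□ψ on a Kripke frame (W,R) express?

transitivity

Suppose □ψ→□□ψ is valid. Take Rxy, Ryz and set V(ψ)={w : Rxw}. Then □ψ at x, so □□ψ at x, so □ψ at y, so ψ at z, i.e. Rxz.
Conversely, any frame satisfying ∀x ∀y ∀z (Rxy ∧ Ryz → Rxz) validates the schema.
Frame condition: ∀x ∀y ∀z (Rxy ∧ Ryz → Rxz).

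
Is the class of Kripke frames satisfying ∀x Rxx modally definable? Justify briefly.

The condition is reflexivity. A defining modal formula is □r → r.
Suppose □r→r is valid. At any x set V(r)={w : Rxw}. Then □r holds at x, so r holds at x, i.e. Rxx.

Yes, by □r → r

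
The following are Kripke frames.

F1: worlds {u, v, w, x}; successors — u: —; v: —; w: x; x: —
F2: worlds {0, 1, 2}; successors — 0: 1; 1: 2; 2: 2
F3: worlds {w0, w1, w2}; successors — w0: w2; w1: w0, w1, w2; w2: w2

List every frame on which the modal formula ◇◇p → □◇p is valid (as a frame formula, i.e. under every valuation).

Frame correspondent (Sahlqvist): ∀x ∀y ∀z ((xR²y ∧ xRz) → ∃w (y = w ∧ zRw)) — i.e. a generalized confluence (Geach) condition.
F1: holds.
F2: holds.
F3: fails — w1R²w0, w1Rw0 but no w with w0=w and w0Rw.

F1, F2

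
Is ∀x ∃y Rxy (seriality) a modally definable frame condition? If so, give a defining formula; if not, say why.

Definable; □q → ◇q defines it

The condition is seriality. A defining modal formula is □q → ◇q.
Suppose □q→◇q is valid. At any x set V(q)=W. Then □q at x, so ◇q at x, so x has a successor.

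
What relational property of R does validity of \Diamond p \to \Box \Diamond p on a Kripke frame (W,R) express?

The Euclidean property

This schema is the 5 axiom.
It corresponds to the Euclidean property: \forall x \forall y \forall z (Rxy \wedge Rxz \to Ryz).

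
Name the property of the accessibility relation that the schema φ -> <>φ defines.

Equivalently (dual form): □φ → φ.
Suppose □φ→φ is valid. At any x set V(φ)={w : Rxw}. Then □φ holds at x, so φ holds at x, i.e. Rxx.

reflexivity: forall x Rxx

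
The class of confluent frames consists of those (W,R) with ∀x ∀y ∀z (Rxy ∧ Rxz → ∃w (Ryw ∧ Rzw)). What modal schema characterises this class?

A defining formula is ◇□p → □◇p (the .2 axiom).
Suppose ◇□p→□◇p is valid. Take Rxy, Rxz and set V(p)={w : Ryw}. Then □p at y so ◇□p at x, so □◇p at x, so ◇p at z, giving w with Rzw and Ryw.

◇□p → □◇p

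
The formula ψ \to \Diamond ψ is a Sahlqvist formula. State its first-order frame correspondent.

This is frame-equivalent to □ψ → ψ (substitute ¬ψ for ψ and contrapose).
Suppose □ψ→ψ is valid. At any x set V(ψ)={w : Rxw}. Then □ψ holds at x, so ψ holds at x, i.e. Rxx.

reflexivity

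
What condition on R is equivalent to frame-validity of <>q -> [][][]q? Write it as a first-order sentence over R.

forall x forall y forall z ((xRy & x R^3 z) -> exists w (y = w & z = w))

This is a Sahlqvist (Geach-type) schema ◇^1□^0q → □^3◇^0q.
Minimal-valuation argument: fix x; take any y with xR^1y and any z with xR^3z. Set V(q) to the set of worlds R-reachable from y in exactly 0 steps. Then □^0q holds at y, so the antecedent holds at x; validity forces ◇^0q at z, giving a w with zR^0w and yR^0w.
First-order correspondent: forall x forall y forall z ((xRy & x R^3 z) -> exists w (y = w & z = w)).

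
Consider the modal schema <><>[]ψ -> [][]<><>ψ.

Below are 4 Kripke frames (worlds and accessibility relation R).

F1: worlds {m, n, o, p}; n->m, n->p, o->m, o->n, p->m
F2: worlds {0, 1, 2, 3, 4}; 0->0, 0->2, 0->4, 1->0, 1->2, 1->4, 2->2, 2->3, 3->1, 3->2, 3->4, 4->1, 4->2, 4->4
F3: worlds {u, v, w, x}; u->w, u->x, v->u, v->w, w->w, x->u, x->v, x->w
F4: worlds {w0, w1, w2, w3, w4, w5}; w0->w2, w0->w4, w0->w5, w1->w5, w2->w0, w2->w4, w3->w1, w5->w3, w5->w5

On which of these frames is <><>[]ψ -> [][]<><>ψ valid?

Frame correspondent (Sahlqvist): forall x forall y forall z ((x R^2 y & x R^2 z) -> exists w (yRw & z R^2 w)) — i.e. a generalized confluence (Geach) condition.
F1: fails — nR²m, nR²m but no w with mRw and mR²w.
F2: ✓.
F3: ✓.
F4: fails — w0R²w0, w0R²w4 but no w with w0Rw and w4R²w.
Valid on: F2, F3.

F2, F3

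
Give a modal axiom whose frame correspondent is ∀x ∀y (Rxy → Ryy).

□(□s → s)

This is shift-reflexivity; the standard corresponding axiom is T□: □(□s → s).
Suppose □(□s→s) is valid. Take Rxy and set V(s)={w : Ryw}. Then at y, □s holds; since □(□s→s) at x, □s→s at y, so s at y, i.e. Ryy.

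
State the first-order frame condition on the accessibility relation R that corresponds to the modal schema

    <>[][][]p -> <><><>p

This is a Sahlqvist (Geach-type) schema ◇^1□^3p → □^0◇^3p.
Minimal-valuation argument: fix x; take any y with xR^1y and any z with xR^0z. Set V(p) to the set of worlds R-reachable from y in exactly 3 steps. Then □^3p holds at y, so the antecedent holds at x; validity forces ◇^3p at z, giving a w with zR^3w and yR^3w.
First-order correspondent: forall x forall y (xRy -> exists w (y R^3 w & x R^3 w)).

forall x forall y (xRy -> exists w (y R^3 w & x R^3 w))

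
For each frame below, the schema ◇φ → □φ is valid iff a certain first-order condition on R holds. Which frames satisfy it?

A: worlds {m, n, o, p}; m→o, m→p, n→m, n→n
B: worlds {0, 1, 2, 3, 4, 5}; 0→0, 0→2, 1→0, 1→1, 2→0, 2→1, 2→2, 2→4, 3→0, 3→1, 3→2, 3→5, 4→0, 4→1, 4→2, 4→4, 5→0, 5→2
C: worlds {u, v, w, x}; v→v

C

The schema corresponds to partial functionality: ∀x ∀y ∀z (Rxy ∧ Rxz → y = z).
A: fails — m sees both o and p.
B: fails — 0 sees both 0 and 2.
C: holds.
Valid on: C.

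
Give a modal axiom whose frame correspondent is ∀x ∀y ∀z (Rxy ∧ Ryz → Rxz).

□p → □□p

The condition is transitivity. The 4 schema □p → □□p defines it.
Suppose □p→□□p is valid. Take Rxy, Ryz and set V(p)={w : Rxw}. Then □p at x, so □□p at x, so □p at y, so p at z, i.e. Rxz.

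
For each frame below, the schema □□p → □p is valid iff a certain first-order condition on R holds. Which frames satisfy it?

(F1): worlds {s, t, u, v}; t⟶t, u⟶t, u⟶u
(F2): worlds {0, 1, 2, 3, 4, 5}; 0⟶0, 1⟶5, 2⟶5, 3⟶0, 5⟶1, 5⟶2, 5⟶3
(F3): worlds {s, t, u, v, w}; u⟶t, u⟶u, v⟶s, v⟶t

The schema corresponds to density: ∀x ∀y (Rxy → ∃z (Rxz ∧ Rzy)).
(F1): holds.
(F2): fails — R53 but no z with R5z and Rz3.
(F3): fails — Rvt but no z with Rvz and Rzt.
Valid on: (F1).

(F1)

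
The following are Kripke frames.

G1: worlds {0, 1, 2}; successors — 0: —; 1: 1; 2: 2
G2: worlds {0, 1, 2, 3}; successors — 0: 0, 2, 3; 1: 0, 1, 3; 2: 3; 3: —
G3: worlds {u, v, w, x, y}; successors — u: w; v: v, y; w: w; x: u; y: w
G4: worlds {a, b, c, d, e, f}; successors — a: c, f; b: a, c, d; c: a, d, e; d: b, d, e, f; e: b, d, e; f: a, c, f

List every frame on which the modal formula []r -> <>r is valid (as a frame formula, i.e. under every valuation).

G3, G4

The schema corresponds to seriality: forall x exists y Rxy.
G1: fails — world 0 has no successor.
G2: fails — world 3 has no successor.
G3: condition met.
G4: condition met.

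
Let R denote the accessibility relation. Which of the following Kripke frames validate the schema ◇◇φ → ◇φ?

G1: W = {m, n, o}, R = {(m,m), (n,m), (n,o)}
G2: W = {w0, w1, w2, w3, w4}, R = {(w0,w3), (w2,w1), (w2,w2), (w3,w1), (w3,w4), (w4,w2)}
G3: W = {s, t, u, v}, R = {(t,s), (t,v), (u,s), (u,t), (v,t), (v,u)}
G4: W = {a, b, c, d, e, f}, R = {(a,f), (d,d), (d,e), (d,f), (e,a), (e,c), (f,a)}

G1

Frame correspondent (Sahlqvist): ∀x ∀y ∀z (Rxy ∧ Ryz → Rxz) — i.e. transitivity.
G1: satisfies the condition.
G2: fails — Rw4w2 and Rw2w1 but not Rw4w1.
G3: fails — Rtv and Rvt but not Rtt.
G4: fails — Rea and Raf but not Ref.
Valid on: G1.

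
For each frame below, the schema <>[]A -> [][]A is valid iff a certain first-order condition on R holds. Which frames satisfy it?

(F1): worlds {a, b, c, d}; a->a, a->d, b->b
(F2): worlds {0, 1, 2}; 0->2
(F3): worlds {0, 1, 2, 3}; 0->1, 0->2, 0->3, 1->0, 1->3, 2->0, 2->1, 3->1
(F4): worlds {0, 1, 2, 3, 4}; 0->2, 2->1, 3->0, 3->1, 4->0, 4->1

This is the axiom for a generalized confluence (Geach) condition; its first-order frame correspondent is forall x forall y forall z ((xRy & x R^2 z) -> exists w (yRw & z = w)).
(F1): fails — aRd, aR²a but no w with dRw and a=w.
(F2): ✓.
(F3): fails — 0R1, 0R²1 but no w with 1Rw and 1=w.
(F4): fails — 3R1, 3R²2 but no w with 1Rw and 2=w.

(F2)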